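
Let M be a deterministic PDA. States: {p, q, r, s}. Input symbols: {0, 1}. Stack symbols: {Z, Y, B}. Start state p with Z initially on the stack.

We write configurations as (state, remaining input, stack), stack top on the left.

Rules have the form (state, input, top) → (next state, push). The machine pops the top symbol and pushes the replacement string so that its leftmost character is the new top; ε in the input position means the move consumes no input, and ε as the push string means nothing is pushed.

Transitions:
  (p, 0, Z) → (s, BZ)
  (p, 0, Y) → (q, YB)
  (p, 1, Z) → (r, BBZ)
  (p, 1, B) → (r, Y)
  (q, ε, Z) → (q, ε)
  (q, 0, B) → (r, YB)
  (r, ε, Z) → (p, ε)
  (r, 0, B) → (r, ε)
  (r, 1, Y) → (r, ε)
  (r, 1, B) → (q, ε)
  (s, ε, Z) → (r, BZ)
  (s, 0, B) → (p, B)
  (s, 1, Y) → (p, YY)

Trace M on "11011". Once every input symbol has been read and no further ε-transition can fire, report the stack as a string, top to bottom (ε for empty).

(p, 11011, Z) ⊢ (r, 1011, BBZ) ⊢ (q, 011, BZ) ⊢ (r, 11, YBZ) ⊢ (r, 1, BZ) ⊢ (q, ε, Z) ⊢ (q, ε, ε)
All input consumed in state q with stack ε.

ε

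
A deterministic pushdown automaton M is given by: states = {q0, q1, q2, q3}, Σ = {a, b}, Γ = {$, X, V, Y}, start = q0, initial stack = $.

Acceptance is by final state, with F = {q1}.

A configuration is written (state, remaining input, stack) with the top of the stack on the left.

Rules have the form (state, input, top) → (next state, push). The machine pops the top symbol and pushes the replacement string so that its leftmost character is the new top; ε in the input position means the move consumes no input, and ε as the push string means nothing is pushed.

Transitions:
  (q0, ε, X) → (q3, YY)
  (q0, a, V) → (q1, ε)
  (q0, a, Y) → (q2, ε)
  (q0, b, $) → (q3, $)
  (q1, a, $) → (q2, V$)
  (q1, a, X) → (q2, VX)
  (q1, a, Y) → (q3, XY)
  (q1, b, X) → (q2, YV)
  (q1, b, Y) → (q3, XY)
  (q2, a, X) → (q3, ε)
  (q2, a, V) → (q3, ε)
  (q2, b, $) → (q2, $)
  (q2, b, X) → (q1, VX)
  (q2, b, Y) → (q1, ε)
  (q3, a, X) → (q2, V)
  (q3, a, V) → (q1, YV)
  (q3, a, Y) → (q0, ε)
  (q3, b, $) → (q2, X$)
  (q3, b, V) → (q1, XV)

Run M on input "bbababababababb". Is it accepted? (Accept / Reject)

Accept

(q0, bbababababababb, $)
  read b, top $: go to q3, push $ → (q3, bababababababb, $)
  read b, top $: go to q2, push X$ → (q2, ababababababb, X$)
  read a, top X: go to q3, push ε → (q3, babababababb, $)
  read b, top $: go to q2, push X$ → (q2, abababababb, X$)
  read a, top X: go to q3, push ε → (q3, bababababb, $)
  read b, top $: go to q2, push X$ → (q2, ababababb, X$)
  read a, top X: go to q3, push ε → (q3, babababb, $)
  read b, top $: go to q2, push X$ → (q2, abababb, X$)
  read a, top X: go to q3, push ε → (q3, bababb, $)
  read b, top $: go to q2, push X$ → (q2, ababb, X$)
  read a, top X: go to q3, push ε → (q3, babb, $)
  read b, top $: go to q2, push X$ → (q2, abb, X$)
  read a, top X: go to q3, push ε → (q3, bb, $)
  read b, top $: go to q2, push X$ → (q2, b, X$)
  read b, top X: go to q1, push VX → (q1, ε, VX$)
All input consumed; state q1 ∈ F.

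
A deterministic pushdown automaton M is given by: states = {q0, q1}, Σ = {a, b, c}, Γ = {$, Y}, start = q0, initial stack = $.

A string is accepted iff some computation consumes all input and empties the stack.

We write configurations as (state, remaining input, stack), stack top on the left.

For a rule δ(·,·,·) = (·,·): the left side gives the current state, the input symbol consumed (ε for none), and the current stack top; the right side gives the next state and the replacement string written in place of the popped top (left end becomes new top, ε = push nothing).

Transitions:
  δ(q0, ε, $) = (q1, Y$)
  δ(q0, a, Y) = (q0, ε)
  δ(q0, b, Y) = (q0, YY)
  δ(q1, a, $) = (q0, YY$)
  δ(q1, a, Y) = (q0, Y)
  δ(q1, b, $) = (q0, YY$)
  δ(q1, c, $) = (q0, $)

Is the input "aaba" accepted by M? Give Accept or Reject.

Reject

(q0, aaba, $)
  ε-move, top $: go to q1, push Y$ → (q1, aaba, Y$)
  read a, top Y: go to q0, push Y → (q0, aba, Y$)
  read a, top Y: go to q0, push ε → (q0, ba, $)
  ε-move, top $: go to q1, push Y$ → (q1, ba, Y$)
No transition applies at (q1, ba, Y$); input not fully consumed.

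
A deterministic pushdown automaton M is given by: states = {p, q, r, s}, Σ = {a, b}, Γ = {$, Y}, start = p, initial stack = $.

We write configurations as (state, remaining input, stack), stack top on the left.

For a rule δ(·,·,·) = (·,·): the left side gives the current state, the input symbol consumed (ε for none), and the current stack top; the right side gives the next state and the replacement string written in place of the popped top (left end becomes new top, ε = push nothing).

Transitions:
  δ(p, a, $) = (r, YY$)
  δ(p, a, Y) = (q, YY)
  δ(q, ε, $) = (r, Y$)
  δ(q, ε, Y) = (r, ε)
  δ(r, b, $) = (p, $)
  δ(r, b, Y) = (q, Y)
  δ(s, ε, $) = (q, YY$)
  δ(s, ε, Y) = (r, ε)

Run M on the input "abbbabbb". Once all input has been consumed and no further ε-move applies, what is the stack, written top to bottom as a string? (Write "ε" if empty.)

(p, abbbabbb, $) ⊢ (r, bbbabbb, YY$) ⊢ (q, bbabbb, YY$) ⊢ (r, bbabbb, Y$) ⊢ (q, babbb, Y$) ⊢ (r, babbb, $) ⊢ (p, abbb, $) ⊢ (r, bbb, YY$) ⊢ (q, bb, YY$) ⊢ (r, bb, Y$) ⊢ (q, b, Y$) ⊢ (r, b, $) ⊢ (p, ε, $)
All input consumed in state p with stack $.

$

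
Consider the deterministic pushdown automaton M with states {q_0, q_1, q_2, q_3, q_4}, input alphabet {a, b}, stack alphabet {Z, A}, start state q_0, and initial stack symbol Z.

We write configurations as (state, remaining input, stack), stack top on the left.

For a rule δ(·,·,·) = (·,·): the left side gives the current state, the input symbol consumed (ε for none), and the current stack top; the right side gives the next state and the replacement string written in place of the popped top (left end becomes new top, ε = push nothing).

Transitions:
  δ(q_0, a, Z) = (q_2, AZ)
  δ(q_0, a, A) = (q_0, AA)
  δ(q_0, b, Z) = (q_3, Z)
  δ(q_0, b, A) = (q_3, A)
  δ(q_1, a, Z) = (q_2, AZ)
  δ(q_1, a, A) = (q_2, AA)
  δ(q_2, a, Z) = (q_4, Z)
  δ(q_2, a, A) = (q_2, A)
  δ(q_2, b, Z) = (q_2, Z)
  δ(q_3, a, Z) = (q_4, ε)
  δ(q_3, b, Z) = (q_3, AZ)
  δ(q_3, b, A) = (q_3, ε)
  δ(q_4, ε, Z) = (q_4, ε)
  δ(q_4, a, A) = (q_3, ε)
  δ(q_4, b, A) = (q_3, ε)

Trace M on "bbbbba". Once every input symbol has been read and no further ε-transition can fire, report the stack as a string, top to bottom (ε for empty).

ε

(q_0, bbbbba, Z) ⊢ (q_3, bbbba, Z) ⊢ (q_3, bbba, AZ) ⊢ (q_3, bba, Z) ⊢ (q_3, ba, AZ) ⊢ (q_3, a, Z) ⊢ (q_4, ε, ε)
All input consumed in state q_4 with stack ε.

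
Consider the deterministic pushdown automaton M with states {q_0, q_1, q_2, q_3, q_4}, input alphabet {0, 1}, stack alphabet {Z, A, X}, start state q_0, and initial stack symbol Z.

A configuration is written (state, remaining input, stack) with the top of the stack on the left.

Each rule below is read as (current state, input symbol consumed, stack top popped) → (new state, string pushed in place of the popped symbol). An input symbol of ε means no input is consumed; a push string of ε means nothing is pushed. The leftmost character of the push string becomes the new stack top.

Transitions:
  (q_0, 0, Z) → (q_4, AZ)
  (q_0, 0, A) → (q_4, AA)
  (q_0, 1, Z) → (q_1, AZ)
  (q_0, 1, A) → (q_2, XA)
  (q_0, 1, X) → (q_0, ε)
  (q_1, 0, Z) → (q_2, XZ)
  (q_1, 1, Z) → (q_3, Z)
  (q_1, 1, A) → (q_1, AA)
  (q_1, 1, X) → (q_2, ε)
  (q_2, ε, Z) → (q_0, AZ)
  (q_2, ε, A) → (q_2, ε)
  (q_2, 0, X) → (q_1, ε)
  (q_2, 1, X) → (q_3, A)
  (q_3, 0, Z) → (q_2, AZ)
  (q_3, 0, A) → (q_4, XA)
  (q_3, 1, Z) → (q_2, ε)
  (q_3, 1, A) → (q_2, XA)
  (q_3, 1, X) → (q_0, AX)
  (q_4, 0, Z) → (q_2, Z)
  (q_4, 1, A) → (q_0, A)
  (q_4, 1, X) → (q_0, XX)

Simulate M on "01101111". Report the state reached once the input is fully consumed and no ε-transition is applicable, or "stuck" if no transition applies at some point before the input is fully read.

(q_0, 01101111, Z) ⊢ (q_4, 1101111, AZ) ⊢ (q_0, 101111, AZ) ⊢ (q_2, 01111, XAZ) ⊢ (q_1, 1111, AZ) ⊢ (q_1, 111, AAZ) ⊢ (q_1, 11, AAAZ) ⊢ (q_1, 1, AAAAZ) ⊢ (q_1, ε, AAAAAZ)
All input consumed; M is in state q_1.

q_1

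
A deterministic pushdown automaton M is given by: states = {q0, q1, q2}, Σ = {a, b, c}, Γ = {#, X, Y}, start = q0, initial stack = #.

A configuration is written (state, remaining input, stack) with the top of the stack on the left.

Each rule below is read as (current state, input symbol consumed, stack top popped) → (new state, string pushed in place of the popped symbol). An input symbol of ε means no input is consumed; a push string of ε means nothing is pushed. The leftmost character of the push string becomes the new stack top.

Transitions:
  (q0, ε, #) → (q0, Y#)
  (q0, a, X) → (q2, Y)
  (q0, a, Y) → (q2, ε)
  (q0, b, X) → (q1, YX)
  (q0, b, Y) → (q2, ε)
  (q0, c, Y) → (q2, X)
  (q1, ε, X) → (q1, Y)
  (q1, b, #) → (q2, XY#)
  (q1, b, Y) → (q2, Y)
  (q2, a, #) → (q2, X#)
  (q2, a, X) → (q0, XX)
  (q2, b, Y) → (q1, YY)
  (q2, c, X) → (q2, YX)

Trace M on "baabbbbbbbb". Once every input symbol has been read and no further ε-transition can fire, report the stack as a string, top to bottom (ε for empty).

(q0, baabbbbbbbb, #) ⊢ (q0, baabbbbbbbb, Y#) ⊢ (q2, aabbbbbbbb, #) ⊢ (q2, abbbbbbbb, X#) ⊢ (q0, bbbbbbbb, XX#) ⊢ (q1, bbbbbbb, YXX#) ⊢ (q2, bbbbbb, YXX#) ⊢ (q1, bbbbb, YYXX#) ⊢ (q2, bbbb, YYXX#) ⊢ (q1, bbb, YYYXX#) ⊢ (q2, bb, YYYXX#) ⊢ (q1, b, YYYYXX#) ⊢ (q2, ε, YYYYXX#)
All input consumed in state q2 with stack YYYYXX#.

YYYYXX#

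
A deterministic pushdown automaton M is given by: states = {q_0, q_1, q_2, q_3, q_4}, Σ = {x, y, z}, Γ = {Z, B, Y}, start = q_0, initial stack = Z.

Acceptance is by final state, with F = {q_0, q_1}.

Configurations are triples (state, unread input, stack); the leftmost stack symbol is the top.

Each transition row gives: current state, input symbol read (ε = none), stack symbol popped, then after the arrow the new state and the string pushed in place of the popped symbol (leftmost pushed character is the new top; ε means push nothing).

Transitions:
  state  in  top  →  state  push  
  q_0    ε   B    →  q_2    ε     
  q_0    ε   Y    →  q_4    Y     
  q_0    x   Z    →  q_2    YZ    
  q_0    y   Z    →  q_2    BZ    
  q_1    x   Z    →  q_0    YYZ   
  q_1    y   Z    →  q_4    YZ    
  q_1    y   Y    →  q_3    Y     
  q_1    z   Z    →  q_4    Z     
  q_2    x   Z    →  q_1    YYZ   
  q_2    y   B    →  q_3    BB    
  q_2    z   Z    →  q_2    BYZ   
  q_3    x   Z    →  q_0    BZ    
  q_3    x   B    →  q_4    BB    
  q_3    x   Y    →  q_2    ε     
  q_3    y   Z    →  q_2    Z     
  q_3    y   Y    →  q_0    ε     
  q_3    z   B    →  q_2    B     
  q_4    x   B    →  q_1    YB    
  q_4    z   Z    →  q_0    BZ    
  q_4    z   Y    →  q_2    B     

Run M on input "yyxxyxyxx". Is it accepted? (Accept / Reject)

Accept

(q_0, yyxxyxyxx, Z) ⊢ (q_2, yxxyxyxx, BZ) ⊢ (q_3, xxyxyxx, BBZ) ⊢ (q_4, xyxyxx, BBBZ) ⊢ (q_1, yxyxx, YBBBZ) ⊢ (q_3, xyxx, YBBBZ) ⊢ (q_2, yxx, BBBZ) ⊢ (q_3, xx, BBBBZ) ⊢ (q_4, x, BBBBBZ) ⊢ (q_1, ε, YBBBBBZ)
All input consumed; state q_1 ∈ F.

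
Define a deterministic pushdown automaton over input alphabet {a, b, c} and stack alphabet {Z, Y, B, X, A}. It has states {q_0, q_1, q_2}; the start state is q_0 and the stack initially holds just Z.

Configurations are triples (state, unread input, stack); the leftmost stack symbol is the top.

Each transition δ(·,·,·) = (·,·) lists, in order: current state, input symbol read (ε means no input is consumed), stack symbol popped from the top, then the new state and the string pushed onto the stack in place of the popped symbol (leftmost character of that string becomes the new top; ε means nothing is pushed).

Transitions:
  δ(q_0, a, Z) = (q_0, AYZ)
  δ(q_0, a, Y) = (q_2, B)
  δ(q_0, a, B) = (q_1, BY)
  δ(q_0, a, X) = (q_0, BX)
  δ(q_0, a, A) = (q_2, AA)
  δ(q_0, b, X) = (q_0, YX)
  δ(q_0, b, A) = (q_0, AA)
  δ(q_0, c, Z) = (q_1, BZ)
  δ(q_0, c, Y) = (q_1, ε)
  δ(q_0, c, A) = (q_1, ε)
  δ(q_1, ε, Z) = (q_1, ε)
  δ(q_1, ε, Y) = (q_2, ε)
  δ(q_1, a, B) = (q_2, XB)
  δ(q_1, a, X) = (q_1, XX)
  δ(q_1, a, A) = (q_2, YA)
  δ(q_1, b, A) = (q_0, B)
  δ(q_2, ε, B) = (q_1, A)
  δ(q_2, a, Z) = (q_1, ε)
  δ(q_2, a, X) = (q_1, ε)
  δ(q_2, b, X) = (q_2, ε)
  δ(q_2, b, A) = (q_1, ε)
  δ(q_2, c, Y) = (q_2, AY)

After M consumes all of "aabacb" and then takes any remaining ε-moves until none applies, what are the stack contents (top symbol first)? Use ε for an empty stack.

AYZ

(q_0, aabacb, Z)
  read a, top Z: go to q_0, push AYZ → (q_0, abacb, AYZ)
  read a, top A: go to q_2, push AA → (q_2, bacb, AAYZ)
  read b, top A: go to q_1, push ε → (q_1, acb, AYZ)
  read a, top A: go to q_2, push YA → (q_2, cb, YAYZ)
  read c, top Y: go to q_2, push AY → (q_2, b, AYAYZ)
  read b, top A: go to q_1, push ε → (q_1, ε, YAYZ)
  ε-move, top Y: go to q_2, push ε → (q_2, ε, AYZ)
All input consumed in state q_2 with stack AYZ.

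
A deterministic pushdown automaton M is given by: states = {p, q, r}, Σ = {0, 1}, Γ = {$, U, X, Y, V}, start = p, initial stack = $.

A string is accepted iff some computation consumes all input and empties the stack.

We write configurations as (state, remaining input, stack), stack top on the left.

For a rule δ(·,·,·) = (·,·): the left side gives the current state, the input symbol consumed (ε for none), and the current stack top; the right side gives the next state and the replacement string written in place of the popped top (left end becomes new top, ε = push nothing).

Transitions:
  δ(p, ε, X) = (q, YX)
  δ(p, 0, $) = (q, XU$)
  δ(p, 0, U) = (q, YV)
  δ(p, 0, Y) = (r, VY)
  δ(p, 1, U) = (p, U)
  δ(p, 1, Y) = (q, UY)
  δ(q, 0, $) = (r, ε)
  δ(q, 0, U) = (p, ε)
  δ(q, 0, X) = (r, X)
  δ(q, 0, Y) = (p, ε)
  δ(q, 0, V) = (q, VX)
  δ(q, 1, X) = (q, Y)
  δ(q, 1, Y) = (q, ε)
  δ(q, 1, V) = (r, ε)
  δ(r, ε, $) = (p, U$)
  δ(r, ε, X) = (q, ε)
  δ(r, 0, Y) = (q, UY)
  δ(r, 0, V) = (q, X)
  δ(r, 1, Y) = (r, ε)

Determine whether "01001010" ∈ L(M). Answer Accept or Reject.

Accept

(p, 01001010, $) ⊢ (q, 1001010, XU$) ⊢ (q, 001010, YU$) ⊢ (p, 01010, U$) ⊢ (q, 1010, YV$) ⊢ (q, 010, V$) ⊢ (q, 10, VX$) ⊢ (r, 0, X$) ⊢ (q, 0, $) ⊢ (r, ε, ε)
All input consumed and the stack is empty.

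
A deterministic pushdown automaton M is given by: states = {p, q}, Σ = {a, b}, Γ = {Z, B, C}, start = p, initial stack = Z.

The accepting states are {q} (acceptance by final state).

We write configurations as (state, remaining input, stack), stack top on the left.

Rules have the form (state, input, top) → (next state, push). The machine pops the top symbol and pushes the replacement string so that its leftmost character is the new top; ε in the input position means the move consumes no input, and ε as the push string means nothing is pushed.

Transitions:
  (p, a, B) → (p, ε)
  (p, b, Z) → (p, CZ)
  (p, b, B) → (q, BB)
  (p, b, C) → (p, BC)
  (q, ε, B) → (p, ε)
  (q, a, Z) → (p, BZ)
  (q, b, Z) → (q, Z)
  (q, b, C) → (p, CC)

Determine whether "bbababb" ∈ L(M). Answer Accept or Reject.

(p, bbababb, Z) ⊢ (p, bababb, CZ) ⊢ (p, ababb, BCZ) ⊢ (p, babb, CZ) ⊢ (p, abb, BCZ) ⊢ (p, bb, CZ) ⊢ (p, b, BCZ) ⊢ (q, ε, BBCZ)
All input consumed; state q ∈ F.

Accept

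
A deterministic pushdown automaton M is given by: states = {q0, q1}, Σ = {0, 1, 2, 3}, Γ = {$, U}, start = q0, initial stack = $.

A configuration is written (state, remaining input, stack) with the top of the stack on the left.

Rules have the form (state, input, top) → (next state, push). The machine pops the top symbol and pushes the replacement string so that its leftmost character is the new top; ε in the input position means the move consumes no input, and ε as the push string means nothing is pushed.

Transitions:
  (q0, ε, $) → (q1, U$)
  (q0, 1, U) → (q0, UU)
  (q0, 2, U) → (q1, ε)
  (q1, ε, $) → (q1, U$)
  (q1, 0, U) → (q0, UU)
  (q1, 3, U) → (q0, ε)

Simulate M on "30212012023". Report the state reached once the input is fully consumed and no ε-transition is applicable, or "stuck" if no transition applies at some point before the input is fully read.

stuck

(q0, 30212012023, $)
  ε-move, top $: go to q1, push U$ → (q1, 30212012023, U$)
  read 3, top U: go to q0, push ε → (q0, 0212012023, $)
  ε-move, top $: go to q1, push U$ → (q1, 0212012023, U$)
  read 0, top U: go to q0, push UU → (q0, 212012023, UU$)
  read 2, top U: go to q1, push ε → (q1, 12012023, U$)
No transition for (q1, 1, top U); M blocks with input 12012023 remaining.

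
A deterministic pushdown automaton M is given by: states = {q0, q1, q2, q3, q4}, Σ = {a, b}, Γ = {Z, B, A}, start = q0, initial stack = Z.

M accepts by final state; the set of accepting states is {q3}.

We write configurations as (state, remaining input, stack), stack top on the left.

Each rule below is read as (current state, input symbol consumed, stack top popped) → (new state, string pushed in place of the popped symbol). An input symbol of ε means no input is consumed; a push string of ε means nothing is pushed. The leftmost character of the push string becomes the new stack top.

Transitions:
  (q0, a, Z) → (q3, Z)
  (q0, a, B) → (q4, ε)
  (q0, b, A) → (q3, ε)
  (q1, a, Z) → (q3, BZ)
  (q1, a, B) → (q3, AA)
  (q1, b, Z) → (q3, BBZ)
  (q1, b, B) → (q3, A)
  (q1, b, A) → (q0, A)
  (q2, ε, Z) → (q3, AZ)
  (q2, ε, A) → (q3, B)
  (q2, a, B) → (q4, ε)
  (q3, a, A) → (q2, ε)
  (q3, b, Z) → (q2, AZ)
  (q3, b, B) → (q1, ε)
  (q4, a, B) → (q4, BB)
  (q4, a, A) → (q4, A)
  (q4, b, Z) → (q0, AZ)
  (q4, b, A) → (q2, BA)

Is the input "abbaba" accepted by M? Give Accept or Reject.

(q0, abbaba, Z)
  read a, top Z: go to q3, push Z → (q3, bbaba, Z)
  read b, top Z: go to q2, push AZ → (q2, baba, AZ)
  ε-move, top A: go to q3, push B → (q3, baba, BZ)
  read b, top B: go to q1, push ε → (q1, aba, Z)
  read a, top Z: go to q3, push BZ → (q3, ba, BZ)
  read b, top B: go to q1, push ε → (q1, a, Z)
  read a, top Z: go to q3, push BZ → (q3, ε, BZ)
All input consumed; state q3 ∈ F.

Accept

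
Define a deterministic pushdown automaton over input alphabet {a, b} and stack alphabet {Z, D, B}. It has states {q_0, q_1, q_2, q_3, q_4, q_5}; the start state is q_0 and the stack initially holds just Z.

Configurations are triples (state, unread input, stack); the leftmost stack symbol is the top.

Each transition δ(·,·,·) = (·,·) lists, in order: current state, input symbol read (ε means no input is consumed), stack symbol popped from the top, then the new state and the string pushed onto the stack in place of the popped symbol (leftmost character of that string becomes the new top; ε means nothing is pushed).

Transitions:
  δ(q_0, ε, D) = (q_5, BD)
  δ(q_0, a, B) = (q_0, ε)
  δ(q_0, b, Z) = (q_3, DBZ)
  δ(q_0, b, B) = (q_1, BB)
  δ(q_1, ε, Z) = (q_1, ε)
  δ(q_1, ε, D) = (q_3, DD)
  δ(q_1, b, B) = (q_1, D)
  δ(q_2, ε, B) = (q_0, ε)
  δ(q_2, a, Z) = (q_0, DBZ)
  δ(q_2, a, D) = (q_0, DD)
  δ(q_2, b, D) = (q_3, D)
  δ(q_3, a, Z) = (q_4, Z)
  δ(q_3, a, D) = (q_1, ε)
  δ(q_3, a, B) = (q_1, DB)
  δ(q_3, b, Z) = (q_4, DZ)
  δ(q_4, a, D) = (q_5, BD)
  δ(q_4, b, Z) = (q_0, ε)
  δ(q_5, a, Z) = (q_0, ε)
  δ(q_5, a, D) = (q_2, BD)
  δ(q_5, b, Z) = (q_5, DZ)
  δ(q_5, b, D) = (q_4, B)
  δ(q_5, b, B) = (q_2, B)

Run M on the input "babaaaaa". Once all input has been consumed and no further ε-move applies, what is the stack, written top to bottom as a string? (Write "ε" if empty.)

DDZ

(q_0, babaaaaa, Z) ⊢ (q_3, abaaaaa, DBZ) ⊢ (q_1, baaaaa, BZ) ⊢ (q_1, aaaaa, DZ) ⊢ (q_3, aaaaa, DDZ) ⊢ (q_1, aaaa, DZ) ⊢ (q_3, aaaa, DDZ) ⊢ (q_1, aaa, DZ) ⊢ (q_3, aaa, DDZ) ⊢ (q_1, aa, DZ) ⊢ (q_3, aa, DDZ) ⊢ (q_1, a, DZ) ⊢ (q_3, a, DDZ) ⊢ (q_1, ε, DZ) ⊢ (q_3, ε, DDZ)
All input consumed in state q_3 with stack DDZ.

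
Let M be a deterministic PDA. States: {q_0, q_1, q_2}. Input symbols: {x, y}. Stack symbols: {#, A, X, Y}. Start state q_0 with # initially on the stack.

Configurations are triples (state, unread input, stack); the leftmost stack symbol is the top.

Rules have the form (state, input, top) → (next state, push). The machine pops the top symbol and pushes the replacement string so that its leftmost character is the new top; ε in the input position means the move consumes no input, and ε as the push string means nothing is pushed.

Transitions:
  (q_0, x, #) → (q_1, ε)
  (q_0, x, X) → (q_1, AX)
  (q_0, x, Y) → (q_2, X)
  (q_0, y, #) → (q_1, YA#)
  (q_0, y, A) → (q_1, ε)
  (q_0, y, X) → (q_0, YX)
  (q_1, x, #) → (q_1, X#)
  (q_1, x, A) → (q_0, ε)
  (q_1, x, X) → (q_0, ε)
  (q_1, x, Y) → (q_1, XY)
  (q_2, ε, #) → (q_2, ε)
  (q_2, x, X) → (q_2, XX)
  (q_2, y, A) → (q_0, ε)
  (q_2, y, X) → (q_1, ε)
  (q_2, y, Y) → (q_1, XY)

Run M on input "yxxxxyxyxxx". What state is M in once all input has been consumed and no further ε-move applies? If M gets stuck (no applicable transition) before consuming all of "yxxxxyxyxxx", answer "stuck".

q_1

(q_0, yxxxxyxyxxx, #)
  read y, top #: go to q_1, push YA# → (q_1, xxxxyxyxxx, YA#)
  read x, top Y: go to q_1, push XY → (q_1, xxxyxyxxx, XYA#)
  read x, top X: go to q_0, push ε → (q_0, xxyxyxxx, YA#)
  read x, top Y: go to q_2, push X → (q_2, xyxyxxx, XA#)
  read x, top X: go to q_2, push XX → (q_2, yxyxxx, XXA#)
  read y, top X: go to q_1, push ε → (q_1, xyxxx, XA#)
  read x, top X: go to q_0, push ε → (q_0, yxxx, A#)
  read y, top A: go to q_1, push ε → (q_1, xxx, #)
  read x, top #: go to q_1, push X# → (q_1, xx, X#)
  read x, top X: go to q_0, push ε → (q_0, x, #)
  read x, top #: go to q_1, push ε → (q_1, ε, ε)
All input consumed; M is in state q_1.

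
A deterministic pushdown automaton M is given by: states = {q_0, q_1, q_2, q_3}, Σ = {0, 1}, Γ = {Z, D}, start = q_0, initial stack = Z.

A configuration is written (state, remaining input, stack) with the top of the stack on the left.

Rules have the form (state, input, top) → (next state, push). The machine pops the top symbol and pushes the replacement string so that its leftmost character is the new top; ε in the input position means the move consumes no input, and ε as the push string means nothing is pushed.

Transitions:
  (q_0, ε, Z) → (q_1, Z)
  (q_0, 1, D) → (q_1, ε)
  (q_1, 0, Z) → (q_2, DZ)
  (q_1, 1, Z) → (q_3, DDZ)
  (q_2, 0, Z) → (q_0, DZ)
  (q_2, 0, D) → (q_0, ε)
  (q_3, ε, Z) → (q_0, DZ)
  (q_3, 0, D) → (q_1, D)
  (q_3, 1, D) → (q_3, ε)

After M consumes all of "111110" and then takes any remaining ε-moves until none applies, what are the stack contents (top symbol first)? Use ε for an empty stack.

(q_0, 111110, Z)
  ε-move, top Z: go to q_1, push Z → (q_1, 111110, Z)
  read 1, top Z: go to q_3, push DDZ → (q_3, 11110, DDZ)
  read 1, top D: go to q_3, push ε → (q_3, 1110, DZ)
  read 1, top D: go to q_3, push ε → (q_3, 110, Z)
  ε-move, top Z: go to q_0, push DZ → (q_0, 110, DZ)
  read 1, top D: go to q_1, push ε → (q_1, 10, Z)
  read 1, top Z: go to q_3, push DDZ → (q_3, 0, DDZ)
  read 0, top D: go to q_1, push D → (q_1, ε, DDZ)
All input consumed in state q_1 with stack DDZ.

DDZ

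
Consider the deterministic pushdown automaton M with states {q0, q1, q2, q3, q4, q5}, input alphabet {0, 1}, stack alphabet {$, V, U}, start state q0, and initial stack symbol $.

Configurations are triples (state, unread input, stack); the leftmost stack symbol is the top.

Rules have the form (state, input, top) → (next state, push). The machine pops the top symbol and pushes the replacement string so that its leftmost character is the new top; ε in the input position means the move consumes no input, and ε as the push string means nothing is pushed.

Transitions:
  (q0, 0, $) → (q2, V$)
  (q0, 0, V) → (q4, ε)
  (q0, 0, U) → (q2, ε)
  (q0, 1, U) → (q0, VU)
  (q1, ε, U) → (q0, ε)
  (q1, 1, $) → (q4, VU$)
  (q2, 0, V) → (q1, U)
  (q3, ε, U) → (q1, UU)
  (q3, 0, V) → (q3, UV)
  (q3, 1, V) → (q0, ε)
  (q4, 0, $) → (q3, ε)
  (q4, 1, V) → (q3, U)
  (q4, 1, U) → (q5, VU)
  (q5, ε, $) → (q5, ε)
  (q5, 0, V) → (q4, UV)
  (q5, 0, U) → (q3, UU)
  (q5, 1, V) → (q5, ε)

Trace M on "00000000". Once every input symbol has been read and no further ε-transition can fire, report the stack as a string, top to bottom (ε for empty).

$

(q0, 00000000, $) ⊢ (q2, 0000000, V$) ⊢ (q1, 000000, U$) ⊢ (q0, 000000, $) ⊢ (q2, 00000, V$) ⊢ (q1, 0000, U$) ⊢ (q0, 0000, $) ⊢ (q2, 000, V$) ⊢ (q1, 00, U$) ⊢ (q0, 00, $) ⊢ (q2, 0, V$) ⊢ (q1, ε, U$) ⊢ (q0, ε, $)
All input consumed in state q0 with stack $.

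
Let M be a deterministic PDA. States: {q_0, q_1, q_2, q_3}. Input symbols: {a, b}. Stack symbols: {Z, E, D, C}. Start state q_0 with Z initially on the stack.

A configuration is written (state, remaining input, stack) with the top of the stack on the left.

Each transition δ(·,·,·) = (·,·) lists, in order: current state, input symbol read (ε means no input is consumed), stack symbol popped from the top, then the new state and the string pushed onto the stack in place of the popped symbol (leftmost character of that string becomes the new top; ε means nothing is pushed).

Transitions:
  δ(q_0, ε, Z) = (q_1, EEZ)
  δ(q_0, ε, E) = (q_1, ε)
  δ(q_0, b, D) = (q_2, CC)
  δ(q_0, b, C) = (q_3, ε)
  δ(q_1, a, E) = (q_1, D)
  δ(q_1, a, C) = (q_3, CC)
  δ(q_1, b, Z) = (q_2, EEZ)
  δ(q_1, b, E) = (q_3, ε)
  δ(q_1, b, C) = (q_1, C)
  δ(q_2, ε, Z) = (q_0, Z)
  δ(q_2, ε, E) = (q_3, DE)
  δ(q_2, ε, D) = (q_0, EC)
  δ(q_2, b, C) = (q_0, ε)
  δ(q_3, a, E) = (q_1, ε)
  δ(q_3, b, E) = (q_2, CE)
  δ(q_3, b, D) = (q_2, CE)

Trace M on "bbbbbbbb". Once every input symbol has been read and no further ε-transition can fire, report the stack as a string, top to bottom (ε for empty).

(q_0, bbbbbbbb, Z) ⊢ (q_1, bbbbbbbb, EEZ) ⊢ (q_3, bbbbbbb, EZ) ⊢ (q_2, bbbbbb, CEZ) ⊢ (q_0, bbbbb, EZ) ⊢ (q_1, bbbbb, Z) ⊢ (q_2, bbbb, EEZ) ⊢ (q_3, bbbb, DEEZ) ⊢ (q_2, bbb, CEEEZ) ⊢ (q_0, bb, EEEZ) ⊢ (q_1, bb, EEZ) ⊢ (q_3, b, EZ) ⊢ (q_2, ε, CEZ)
All input consumed in state q_2 with stack CEZ.

CEZ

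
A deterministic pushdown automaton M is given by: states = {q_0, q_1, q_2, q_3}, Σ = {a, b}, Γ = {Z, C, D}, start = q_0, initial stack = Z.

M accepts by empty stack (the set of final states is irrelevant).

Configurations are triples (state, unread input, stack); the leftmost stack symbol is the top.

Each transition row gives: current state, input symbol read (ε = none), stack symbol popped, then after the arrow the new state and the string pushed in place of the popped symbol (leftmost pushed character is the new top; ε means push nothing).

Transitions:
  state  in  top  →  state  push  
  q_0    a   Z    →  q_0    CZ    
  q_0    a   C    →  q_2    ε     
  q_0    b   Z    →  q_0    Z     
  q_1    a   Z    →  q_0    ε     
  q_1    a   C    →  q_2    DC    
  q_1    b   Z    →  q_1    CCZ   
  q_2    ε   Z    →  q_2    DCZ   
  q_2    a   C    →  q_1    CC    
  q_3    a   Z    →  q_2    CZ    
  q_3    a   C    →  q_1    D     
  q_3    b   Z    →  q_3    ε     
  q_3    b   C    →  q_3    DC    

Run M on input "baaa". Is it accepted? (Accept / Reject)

(q_0, baaa, Z) ⊢ (q_0, aaa, Z) ⊢ (q_0, aa, CZ) ⊢ (q_2, a, Z) ⊢ (q_2, a, DCZ)
No transition applies at (q_2, a, DCZ); input not fully consumed.

Reject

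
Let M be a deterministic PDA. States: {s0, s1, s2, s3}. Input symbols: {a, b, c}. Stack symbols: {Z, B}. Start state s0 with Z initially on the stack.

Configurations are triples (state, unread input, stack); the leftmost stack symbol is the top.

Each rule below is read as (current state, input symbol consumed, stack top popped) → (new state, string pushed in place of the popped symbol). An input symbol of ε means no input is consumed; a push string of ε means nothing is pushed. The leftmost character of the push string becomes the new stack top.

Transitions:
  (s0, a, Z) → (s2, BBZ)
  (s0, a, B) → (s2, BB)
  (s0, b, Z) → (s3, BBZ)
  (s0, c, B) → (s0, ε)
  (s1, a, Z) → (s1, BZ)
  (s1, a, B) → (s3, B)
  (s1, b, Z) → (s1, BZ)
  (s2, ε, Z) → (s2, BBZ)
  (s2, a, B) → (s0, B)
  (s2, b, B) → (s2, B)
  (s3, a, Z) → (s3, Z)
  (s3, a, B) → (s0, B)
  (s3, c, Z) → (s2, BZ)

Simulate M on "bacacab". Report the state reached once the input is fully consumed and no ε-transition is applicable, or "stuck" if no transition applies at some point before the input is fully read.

stuck

(s0, bacacab, Z)
  read b, top Z: go to s3, push BBZ → (s3, acacab, BBZ)
  read a, top B: go to s0, push B → (s0, cacab, BBZ)
  read c, top B: go to s0, push ε → (s0, acab, BZ)
  read a, top B: go to s2, push BB → (s2, cab, BBZ)
No transition for (s2, c, top B); M blocks with input cab remaining.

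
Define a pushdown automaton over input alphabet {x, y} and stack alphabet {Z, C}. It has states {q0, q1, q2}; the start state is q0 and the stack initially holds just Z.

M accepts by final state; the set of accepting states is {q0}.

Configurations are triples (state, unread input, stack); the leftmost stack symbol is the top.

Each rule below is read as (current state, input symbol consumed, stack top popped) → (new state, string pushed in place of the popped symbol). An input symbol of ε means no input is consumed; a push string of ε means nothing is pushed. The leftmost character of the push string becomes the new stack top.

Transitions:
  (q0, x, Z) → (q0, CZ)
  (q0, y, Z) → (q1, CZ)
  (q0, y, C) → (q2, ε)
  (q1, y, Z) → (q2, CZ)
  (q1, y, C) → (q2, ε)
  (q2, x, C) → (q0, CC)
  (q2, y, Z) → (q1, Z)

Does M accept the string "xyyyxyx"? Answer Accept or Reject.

One accepting computation: (q0, xyyyxyx, Z) ⊢ (q0, yyyxyx, CZ) ⊢ (q2, yyxyx, Z) ⊢ (q1, yxyx, Z) ⊢ (q2, xyx, CZ) ⊢ (q0, yx, CCZ) ⊢ (q2, x, CZ) ⊢ (q0, ε, CCZ)
All input consumed and state q0 ∈ F.

Accept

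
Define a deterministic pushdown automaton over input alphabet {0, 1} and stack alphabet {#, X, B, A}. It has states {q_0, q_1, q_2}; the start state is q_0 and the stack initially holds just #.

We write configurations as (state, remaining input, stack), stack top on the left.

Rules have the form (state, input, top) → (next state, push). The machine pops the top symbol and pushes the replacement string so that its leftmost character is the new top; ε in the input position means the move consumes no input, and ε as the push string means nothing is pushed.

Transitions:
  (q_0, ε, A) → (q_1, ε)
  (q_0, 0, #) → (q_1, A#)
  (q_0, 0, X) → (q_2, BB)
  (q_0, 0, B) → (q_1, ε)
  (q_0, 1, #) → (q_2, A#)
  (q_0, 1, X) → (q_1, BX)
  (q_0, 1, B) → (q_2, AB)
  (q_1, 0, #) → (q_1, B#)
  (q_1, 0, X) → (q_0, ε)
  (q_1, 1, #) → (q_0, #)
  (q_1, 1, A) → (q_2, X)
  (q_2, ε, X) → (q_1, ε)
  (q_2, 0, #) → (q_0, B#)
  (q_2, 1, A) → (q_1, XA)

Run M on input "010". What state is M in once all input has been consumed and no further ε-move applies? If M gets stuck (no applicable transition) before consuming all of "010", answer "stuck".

(q_0, 010, #)
  read 0, top #: go to q_1, push A# → (q_1, 10, A#)
  read 1, top A: go to q_2, push X → (q_2, 0, X#)
  ε-move, top X: go to q_1, push ε → (q_1, 0, #)
  read 0, top #: go to q_1, push B# → (q_1, ε, B#)
All input consumed; M is in state q_1.

q_1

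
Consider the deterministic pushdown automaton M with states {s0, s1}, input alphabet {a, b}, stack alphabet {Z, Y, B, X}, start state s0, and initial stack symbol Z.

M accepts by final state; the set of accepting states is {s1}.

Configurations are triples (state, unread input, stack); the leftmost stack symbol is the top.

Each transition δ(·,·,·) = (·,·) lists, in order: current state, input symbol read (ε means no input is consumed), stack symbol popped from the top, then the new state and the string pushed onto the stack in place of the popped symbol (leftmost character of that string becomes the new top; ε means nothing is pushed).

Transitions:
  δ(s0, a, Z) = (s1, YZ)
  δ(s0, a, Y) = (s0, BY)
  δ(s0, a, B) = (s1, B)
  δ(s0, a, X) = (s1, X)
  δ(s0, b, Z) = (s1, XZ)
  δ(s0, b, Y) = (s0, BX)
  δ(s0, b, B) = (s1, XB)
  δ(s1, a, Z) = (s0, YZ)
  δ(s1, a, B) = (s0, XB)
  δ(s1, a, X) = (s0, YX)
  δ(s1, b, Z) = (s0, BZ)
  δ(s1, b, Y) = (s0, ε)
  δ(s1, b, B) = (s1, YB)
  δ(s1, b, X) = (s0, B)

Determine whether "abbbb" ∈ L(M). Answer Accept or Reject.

Accept

(s0, abbbb, Z)
  read a, top Z: go to s1, push YZ → (s1, bbbb, YZ)
  read b, top Y: go to s0, push ε → (s0, bbb, Z)
  read b, top Z: go to s1, push XZ → (s1, bb, XZ)
  read b, top X: go to s0, push B → (s0, b, BZ)
  read b, top B: go to s1, push XB → (s1, ε, XBZ)
All input consumed; state s1 ∈ F.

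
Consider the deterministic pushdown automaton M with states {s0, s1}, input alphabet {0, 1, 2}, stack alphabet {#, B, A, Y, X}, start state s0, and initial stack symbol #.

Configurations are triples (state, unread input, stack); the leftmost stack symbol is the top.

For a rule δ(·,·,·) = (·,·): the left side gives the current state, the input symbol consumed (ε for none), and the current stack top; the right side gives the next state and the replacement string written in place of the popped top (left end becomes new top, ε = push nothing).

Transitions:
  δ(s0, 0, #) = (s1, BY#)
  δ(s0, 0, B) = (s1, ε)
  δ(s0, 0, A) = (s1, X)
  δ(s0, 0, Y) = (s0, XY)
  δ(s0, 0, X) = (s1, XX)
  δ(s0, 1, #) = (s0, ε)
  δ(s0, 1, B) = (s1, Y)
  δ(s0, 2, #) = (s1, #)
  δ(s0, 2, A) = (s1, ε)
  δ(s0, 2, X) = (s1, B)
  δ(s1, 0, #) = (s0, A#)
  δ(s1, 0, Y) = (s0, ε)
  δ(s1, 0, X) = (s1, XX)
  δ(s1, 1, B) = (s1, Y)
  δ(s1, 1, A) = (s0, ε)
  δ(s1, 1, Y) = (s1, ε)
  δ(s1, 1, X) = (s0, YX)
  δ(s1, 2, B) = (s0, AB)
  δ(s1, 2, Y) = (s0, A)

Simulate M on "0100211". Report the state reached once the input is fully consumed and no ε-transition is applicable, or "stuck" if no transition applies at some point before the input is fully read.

s1

(s0, 0100211, #) ⊢ (s1, 100211, BY#) ⊢ (s1, 00211, YY#) ⊢ (s0, 0211, Y#) ⊢ (s0, 211, XY#) ⊢ (s1, 11, BY#) ⊢ (s1, 1, YY#) ⊢ (s1, ε, Y#)
All input consumed; M is in state s1.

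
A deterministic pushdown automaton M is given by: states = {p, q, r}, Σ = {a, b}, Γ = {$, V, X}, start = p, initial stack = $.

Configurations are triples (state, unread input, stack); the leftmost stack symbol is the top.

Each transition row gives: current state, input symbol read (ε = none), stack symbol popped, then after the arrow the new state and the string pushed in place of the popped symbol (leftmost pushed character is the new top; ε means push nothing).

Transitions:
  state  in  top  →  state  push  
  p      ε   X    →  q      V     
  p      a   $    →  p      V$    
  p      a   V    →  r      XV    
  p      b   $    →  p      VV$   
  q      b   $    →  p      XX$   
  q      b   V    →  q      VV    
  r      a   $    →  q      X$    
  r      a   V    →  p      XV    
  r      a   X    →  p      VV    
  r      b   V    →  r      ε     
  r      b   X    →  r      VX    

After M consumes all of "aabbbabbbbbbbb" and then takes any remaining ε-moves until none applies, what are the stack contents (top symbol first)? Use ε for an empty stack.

(p, aabbbabbbbbbbb, $)
  read a, top $: go to p, push V$ → (p, abbbabbbbbbbb, V$)
  read a, top V: go to r, push XV → (r, bbbabbbbbbbb, XV$)
  read b, top X: go to r, push VX → (r, bbabbbbbbbb, VXV$)
  read b, top V: go to r, push ε → (r, babbbbbbbb, XV$)
  read b, top X: go to r, push VX → (r, abbbbbbbb, VXV$)
  read a, top V: go to p, push XV → (p, bbbbbbbb, XVXV$)
  ε-move, top X: go to q, push V → (q, bbbbbbbb, VVXV$)
  read b, top V: go to q, push VV → (q, bbbbbbb, VVVXV$)
  read b, top V: go to q, push VV → (q, bbbbbb, VVVVXV$)
  read b, top V: go to q, push VV → (q, bbbbb, VVVVVXV$)
  read b, top V: go to q, push VV → (q, bbbb, VVVVVVXV$)
  read b, top V: go to q, push VV → (q, bbb, VVVVVVVXV$)
  read b, top V: go to q, push VV → (q, bb, VVVVVVVVXV$)
  read b, top V: go to q, push VV → (q, b, VVVVVVVVVXV$)
  read b, top V: go to q, push VV → (q, ε, VVVVVVVVVVXV$)
All input consumed in state q with stack VVVVVVVVVVXV$.

VVVVVVVVVVXV$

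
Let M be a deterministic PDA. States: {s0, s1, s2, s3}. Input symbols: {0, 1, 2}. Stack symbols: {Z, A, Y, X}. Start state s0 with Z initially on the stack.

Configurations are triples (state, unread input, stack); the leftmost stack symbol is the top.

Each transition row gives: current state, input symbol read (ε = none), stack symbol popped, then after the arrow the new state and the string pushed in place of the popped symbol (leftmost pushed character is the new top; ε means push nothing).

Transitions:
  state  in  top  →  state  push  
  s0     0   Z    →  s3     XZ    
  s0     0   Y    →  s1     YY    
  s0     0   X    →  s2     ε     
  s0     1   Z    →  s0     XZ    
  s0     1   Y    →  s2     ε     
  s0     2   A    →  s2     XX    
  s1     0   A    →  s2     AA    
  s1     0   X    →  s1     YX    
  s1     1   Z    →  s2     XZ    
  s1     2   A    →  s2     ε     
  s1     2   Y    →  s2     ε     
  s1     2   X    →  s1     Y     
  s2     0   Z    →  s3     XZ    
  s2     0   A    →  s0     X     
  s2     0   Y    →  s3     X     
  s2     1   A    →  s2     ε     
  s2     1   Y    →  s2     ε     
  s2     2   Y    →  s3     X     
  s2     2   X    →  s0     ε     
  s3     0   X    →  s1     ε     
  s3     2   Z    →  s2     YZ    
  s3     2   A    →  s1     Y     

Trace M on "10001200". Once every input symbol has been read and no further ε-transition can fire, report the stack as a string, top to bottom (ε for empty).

(s0, 10001200, Z) ⊢ (s0, 0001200, XZ) ⊢ (s2, 001200, Z) ⊢ (s3, 01200, XZ) ⊢ (s1, 1200, Z) ⊢ (s2, 200, XZ) ⊢ (s0, 00, Z) ⊢ (s3, 0, XZ) ⊢ (s1, ε, Z)
All input consumed in state s1 with stack Z.

Z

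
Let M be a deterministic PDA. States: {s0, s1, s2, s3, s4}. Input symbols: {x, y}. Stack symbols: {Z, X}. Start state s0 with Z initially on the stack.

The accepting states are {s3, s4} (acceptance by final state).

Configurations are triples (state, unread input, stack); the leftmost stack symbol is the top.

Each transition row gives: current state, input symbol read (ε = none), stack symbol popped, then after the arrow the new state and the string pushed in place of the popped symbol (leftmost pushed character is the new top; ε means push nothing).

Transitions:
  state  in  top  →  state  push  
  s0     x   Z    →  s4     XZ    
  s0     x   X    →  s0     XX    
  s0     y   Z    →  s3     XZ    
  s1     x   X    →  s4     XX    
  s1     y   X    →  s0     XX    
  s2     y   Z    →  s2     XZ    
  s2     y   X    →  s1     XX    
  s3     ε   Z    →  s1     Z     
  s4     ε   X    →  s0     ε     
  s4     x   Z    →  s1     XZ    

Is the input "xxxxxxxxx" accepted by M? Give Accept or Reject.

(s0, xxxxxxxxx, Z) ⊢ (s4, xxxxxxxx, XZ) ⊢ (s0, xxxxxxxx, Z) ⊢ (s4, xxxxxxx, XZ) ⊢ (s0, xxxxxxx, Z) ⊢ (s4, xxxxxx, XZ) ⊢ (s0, xxxxxx, Z) ⊢ (s4, xxxxx, XZ) ⊢ (s0, xxxxx, Z) ⊢ (s4, xxxx, XZ) ⊢ (s0, xxxx, Z) ⊢ (s4, xxx, XZ) ⊢ (s0, xxx, Z) ⊢ (s4, xx, XZ) ⊢ (s0, xx, Z) ⊢ (s4, x, XZ) ⊢ (s0, x, Z) ⊢ (s4, ε, XZ)
All input consumed; state s4 ∈ F.

Accept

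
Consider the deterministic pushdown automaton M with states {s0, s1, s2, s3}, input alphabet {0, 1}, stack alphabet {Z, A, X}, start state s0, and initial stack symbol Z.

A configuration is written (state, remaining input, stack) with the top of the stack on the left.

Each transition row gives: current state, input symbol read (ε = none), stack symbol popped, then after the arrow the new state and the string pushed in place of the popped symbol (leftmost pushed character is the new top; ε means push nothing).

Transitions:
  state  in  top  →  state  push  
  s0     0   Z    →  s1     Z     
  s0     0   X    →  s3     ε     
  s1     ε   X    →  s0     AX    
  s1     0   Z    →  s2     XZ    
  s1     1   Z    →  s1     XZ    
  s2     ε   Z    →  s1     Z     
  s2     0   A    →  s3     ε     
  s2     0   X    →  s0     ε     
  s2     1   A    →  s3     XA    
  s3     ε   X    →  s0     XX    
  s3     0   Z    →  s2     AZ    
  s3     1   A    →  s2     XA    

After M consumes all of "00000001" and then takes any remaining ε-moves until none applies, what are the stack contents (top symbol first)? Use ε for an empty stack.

AXZ

(s0, 00000001, Z)
  read 0, top Z: go to s1, push Z → (s1, 0000001, Z)
  read 0, top Z: go to s2, push XZ → (s2, 000001, XZ)
  read 0, top X: go to s0, push ε → (s0, 00001, Z)
  read 0, top Z: go to s1, push Z → (s1, 0001, Z)
  read 0, top Z: go to s2, push XZ → (s2, 001, XZ)
  read 0, top X: go to s0, push ε → (s0, 01, Z)
  read 0, top Z: go to s1, push Z → (s1, 1, Z)
  read 1, top Z: go to s1, push XZ → (s1, ε, XZ)
  ε-move, top X: go to s0, push AX → (s0, ε, AXZ)
All input consumed in state s0 with stack AXZ.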